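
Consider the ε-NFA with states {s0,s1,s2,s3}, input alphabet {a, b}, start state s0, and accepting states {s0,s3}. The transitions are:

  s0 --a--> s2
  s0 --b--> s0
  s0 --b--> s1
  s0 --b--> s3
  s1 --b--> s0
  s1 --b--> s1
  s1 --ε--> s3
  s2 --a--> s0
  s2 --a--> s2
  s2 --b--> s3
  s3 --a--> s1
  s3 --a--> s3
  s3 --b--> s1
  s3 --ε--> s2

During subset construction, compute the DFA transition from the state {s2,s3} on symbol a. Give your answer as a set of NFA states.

δ(s2,a) = {s0,s2}; δ(s3,a) = {s1,s3}.
Union: {s0,s1,s2,s3}.

{s0,s1,s2,s3}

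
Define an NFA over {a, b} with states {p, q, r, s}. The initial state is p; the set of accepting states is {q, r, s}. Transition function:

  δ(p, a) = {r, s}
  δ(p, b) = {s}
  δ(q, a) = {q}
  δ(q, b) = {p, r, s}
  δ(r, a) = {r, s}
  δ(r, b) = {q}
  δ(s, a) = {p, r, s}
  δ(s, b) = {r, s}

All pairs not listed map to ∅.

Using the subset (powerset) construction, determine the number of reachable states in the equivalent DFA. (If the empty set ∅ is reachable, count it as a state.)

Start state of the DFA: {p}.
{p} --a--> {r, s}  [new]
{p} --b--> {s}  [new]
{r, s} --a--> {p, r, s}  [new]
{r, s} --b--> {q, r, s}  [new]
{s} --a--> {p, r, s}  [seen]
{s} --b--> {r, s}  [seen]
{p, r, s} --a--> {p, r, s}  [seen]
{p, r, s} --b--> {q, r, s}  [seen]
{q, r, s} --a--> {p, q, r, s}  [new]
{q, r, s} --b--> {p, q, r, s}  [seen]
{p, q, r, s} --a--> {p, q, r, s}  [seen]
{p, q, r, s} --b--> {p, q, r, s}  [seen]
Reachable DFA states: {p}, {r, s}, {s}, {p, r, s}, {q, r, s}, {p, q, r, s}.

6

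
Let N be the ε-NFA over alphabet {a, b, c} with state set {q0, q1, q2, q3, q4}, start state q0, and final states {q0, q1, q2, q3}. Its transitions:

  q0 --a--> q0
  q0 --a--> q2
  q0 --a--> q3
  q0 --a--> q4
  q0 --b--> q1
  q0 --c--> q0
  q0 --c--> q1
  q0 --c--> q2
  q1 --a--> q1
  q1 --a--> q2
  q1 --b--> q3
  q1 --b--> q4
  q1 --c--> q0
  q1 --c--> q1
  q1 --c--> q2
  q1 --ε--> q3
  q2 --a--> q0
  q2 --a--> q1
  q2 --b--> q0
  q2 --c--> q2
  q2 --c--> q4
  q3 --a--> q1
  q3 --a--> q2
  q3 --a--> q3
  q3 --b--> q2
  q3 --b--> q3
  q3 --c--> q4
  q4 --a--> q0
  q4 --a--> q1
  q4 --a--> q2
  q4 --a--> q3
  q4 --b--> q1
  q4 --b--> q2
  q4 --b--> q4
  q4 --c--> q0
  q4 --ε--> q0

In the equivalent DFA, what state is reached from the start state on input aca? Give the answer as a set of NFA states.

{q0, q1, q2, q3, q4}

Start: {q0}.
δ(q0,a) = {q0, q2, q3, q4}.
Union: {q0, q2, q3, q4}.
After a: {q0, q2, q3, q4}.
δ(q0,c) = {q0, q1, q2}; δ(q2,c) = {q2, q4}; δ(q3,c) = {q4}; δ(q4,c) = {q0}.
Union: {q0, q1, q2, q4}.
ε-closure gives {q0, q1, q2, q3, q4}.
After c: {q0, q1, q2, q3, q4}.
δ(q0,a) = {q0, q2, q3, q4}; δ(q1,a) = {q1, q2}; δ(q2,a) = {q0, q1}; δ(q3,a) = {q1, q2, q3}; δ(q4,a) = {q0, q1, q2, q3}.
Union: {q0, q1, q2, q3, q4}.
After a: {q0, q1, q2, q3, q4}.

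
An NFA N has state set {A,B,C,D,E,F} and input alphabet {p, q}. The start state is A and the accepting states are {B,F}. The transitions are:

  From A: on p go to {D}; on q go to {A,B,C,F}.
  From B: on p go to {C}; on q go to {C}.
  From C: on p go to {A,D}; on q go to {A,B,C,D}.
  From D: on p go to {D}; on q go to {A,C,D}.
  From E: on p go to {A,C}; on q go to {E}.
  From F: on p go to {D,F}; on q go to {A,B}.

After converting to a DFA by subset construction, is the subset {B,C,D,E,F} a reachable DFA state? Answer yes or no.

Start state of the DFA: {A}.
{A} --p--> {D}  [new]
{A} --q--> {A,B,C,F}  [new]
{D} --p--> {D}  [seen]
{D} --q--> {A,C,D}  [new]
{A,B,C,F} --p--> {A,C,D,F}  [new]
{A,B,C,F} --q--> {A,B,C,D,F}  [new]
{A,C,D} --p--> {A,D}  [new]
{A,C,D} --q--> {A,B,C,D,F}  [seen]
{A,C,D,F} --p--> {A,D,F}  [new]
{A,C,D,F} --q--> {A,B,C,D,F}  [seen]
{A,B,C,D,F} --p--> {A,C,D,F}  [seen]
{A,B,C,D,F} --q--> {A,B,C,D,F}  [seen]
{A,D} --p--> {D}  [seen]
{A,D} --q--> {A,B,C,D,F}  [seen]
{A,D,F} --p--> {D,F}  [new]
{A,D,F} --q--> {A,B,C,D,F}  [seen]
{D,F} --p--> {D,F}  [seen]
{D,F} --q--> {A,B,C,D}  [new]
{A,B,C,D} --p--> {A,C,D}  [seen]
{A,B,C,D} --q--> {A,B,C,D,F}  [seen]
Reachable DFA states: {A}, {D}, {A,B,C,F}, {A,C,D}, {A,C,D,F}, {A,B,C,D,F}, {A,D}, {A,D,F}, {D,F}, {A,B,C,D}.
{B,C,D,E,F} is not among them.

no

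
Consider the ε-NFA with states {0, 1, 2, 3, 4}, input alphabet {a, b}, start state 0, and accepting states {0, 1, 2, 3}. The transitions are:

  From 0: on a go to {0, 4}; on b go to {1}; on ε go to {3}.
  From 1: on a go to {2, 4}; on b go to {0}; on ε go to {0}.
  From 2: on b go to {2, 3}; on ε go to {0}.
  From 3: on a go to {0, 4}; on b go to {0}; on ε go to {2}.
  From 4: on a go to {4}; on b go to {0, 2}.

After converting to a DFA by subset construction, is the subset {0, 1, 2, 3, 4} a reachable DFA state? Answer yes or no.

no

Start state of the DFA: {0, 2, 3} (ε-closure of the NFA start).
{0, 2, 3} --a--> {0, 2, 3, 4}  [new]
{0, 2, 3} --b--> {0, 1, 2, 3}  [new]
{0, 2, 3, 4} --a--> {0, 2, 3, 4}  [seen]
{0, 2, 3, 4} --b--> {0, 1, 2, 3}  [seen]
{0, 1, 2, 3} --a--> {0, 2, 3, 4}  [seen]
{0, 1, 2, 3} --b--> {0, 1, 2, 3}  [seen]
Reachable DFA states: {0, 2, 3}, {0, 2, 3, 4}, {0, 1, 2, 3}.
{0, 1, 2, 3, 4} is not among them.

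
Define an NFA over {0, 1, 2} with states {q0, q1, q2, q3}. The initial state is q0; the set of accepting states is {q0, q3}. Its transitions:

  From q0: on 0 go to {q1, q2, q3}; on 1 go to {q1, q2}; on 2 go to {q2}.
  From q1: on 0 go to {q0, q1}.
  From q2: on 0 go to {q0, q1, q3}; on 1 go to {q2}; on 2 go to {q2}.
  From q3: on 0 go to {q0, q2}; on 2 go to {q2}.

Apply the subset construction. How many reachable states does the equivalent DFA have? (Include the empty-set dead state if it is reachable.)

Start state of the DFA: {q0}.
{q0} --0--> {q1, q2, q3}  [new]
{q0} --1--> {q1, q2}  [new]
{q0} --2--> {q2}  [new]
{q1, q2, q3} --0--> {q0, q1, q2, q3}  [new]
{q1, q2, q3} --1--> {q2}  [seen]
{q1, q2, q3} --2--> {q2}  [seen]
{q1, q2} --0--> {q0, q1, q3}  [new]
{q1, q2} --1--> {q2}  [seen]
{q1, q2} --2--> {q2}  [seen]
{q2} --0--> {q0, q1, q3}  [seen]
{q2} --1--> {q2}  [seen]
{q2} --2--> {q2}  [seen]
{q0, q1, q2, q3} --0--> {q0, q1, q2, q3}  [seen]
{q0, q1, q2, q3} --1--> {q1, q2}  [seen]
{q0, q1, q2, q3} --2--> {q2}  [seen]
{q0, q1, q3} --0--> {q0, q1, q2, q3}  [seen]
{q0, q1, q3} --1--> {q1, q2}  [seen]
{q0, q1, q3} --2--> {q2}  [seen]
Reachable DFA states: {q0}, {q1, q2, q3}, {q1, q2}, {q2}, {q0, q1, q2, q3}, {q0, q1, q3}.

6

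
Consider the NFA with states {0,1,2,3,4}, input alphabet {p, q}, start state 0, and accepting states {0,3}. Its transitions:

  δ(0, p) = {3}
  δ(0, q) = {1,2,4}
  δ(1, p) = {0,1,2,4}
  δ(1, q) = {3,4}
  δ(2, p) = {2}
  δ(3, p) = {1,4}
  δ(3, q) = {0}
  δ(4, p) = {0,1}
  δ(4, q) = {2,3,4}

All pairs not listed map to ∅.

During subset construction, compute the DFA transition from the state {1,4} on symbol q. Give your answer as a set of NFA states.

δ(1,q) = {3,4}; δ(4,q) = {2,3,4}.
Union: {2,3,4}.

{2,3,4}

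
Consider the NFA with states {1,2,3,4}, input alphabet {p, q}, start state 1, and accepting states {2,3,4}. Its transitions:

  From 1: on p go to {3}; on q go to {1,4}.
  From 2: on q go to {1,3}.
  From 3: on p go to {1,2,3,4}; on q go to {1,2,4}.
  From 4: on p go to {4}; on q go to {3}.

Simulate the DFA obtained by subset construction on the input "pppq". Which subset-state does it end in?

{1,2,3,4}

Start: {1}.
δ(1,p) = {3}.
Union: {3}.
After p: {3}.
δ(3,p) = {1,2,3,4}.
Union: {1,2,3,4}.
After p: {1,2,3,4}.
δ(1,p) = {3}; δ(2,p) = ∅; δ(3,p) = {1,2,3,4}; δ(4,p) = {4}.
Union: {1,2,3,4}.
After p: {1,2,3,4}.
δ(1,q) = {1,4}; δ(2,q) = {1,3}; δ(3,q) = {1,2,4}; δ(4,q) = {3}.
Union: {1,2,3,4}.
After q: {1,2,3,4}.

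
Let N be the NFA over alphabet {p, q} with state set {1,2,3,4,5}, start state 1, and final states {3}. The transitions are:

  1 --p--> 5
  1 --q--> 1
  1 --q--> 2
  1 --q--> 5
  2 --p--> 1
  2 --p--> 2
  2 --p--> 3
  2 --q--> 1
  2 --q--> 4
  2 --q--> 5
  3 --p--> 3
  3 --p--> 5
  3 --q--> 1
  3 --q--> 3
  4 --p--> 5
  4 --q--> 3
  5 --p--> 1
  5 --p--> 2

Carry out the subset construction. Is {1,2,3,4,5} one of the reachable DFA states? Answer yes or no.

Start state of the DFA: {1}.
{1} --p--> {5}  [new]
{1} --q--> {1,2,5}  [new]
{5} --p--> {1,2}  [new]
{5} --q--> ∅  [new]
{1,2,5} --p--> {1,2,3,5}  [new]
{1,2,5} --q--> {1,2,4,5}  [new]
{1,2} --p--> {1,2,3,5}  [seen]
{1,2} --q--> {1,2,4,5}  [seen]
∅ --p--> ∅  [seen]
∅ --q--> ∅  [seen]
{1,2,3,5} --p--> {1,2,3,5}  [seen]
{1,2,3,5} --q--> {1,2,3,4,5}  [new]
{1,2,4,5} --p--> {1,2,3,5}  [seen]
{1,2,4,5} --q--> {1,2,3,4,5}  [seen]
{1,2,3,4,5} --p--> {1,2,3,5}  [seen]
{1,2,3,4,5} --q--> {1,2,3,4,5}  [seen]
Reachable DFA states: {1}, {5}, {1,2,5}, {1,2}, ∅, {1,2,3,5}, {1,2,4,5}, {1,2,3,4,5}.
{1,2,3,4,5} is among them.

yes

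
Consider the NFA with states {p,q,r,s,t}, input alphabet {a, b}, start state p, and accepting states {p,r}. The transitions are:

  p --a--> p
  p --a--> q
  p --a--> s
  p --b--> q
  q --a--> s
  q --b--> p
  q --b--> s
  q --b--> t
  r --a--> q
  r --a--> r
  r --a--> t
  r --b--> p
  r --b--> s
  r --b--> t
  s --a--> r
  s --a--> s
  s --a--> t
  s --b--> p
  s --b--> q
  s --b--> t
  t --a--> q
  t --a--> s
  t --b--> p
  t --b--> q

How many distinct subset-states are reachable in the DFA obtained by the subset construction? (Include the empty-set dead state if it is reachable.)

10

Start state of the DFA: {p}.
{p} --a--> {p,q,s}  [new]
{p} --b--> {q}  [new]
{p,q,s} --a--> {p,q,r,s,t}  [new]
{p,q,s} --b--> {p,q,s,t}  [new]
{q} --a--> {s}  [new]
{q} --b--> {p,s,t}  [new]
{p,q,r,s,t} --a--> {p,q,r,s,t}  [seen]
{p,q,r,s,t} --b--> {p,q,s,t}  [seen]
{p,q,s,t} --a--> {p,q,r,s,t}  [seen]
{p,q,s,t} --b--> {p,q,s,t}  [seen]
{s} --a--> {r,s,t}  [new]
{s} --b--> {p,q,t}  [new]
{p,s,t} --a--> {p,q,r,s,t}  [seen]
{p,s,t} --b--> {p,q,t}  [seen]
{r,s,t} --a--> {q,r,s,t}  [new]
{r,s,t} --b--> {p,q,s,t}  [seen]
{p,q,t} --a--> {p,q,s}  [seen]
{p,q,t} --b--> {p,q,s,t}  [seen]
{q,r,s,t} --a--> {q,r,s,t}  [seen]
{q,r,s,t} --b--> {p,q,s,t}  [seen]
Reachable DFA states: {p}, {p,q,s}, {q}, {p,q,r,s,t}, {p,q,s,t}, {s}, {p,s,t}, {r,s,t}, {p,q,t}, {q,r,s,t}.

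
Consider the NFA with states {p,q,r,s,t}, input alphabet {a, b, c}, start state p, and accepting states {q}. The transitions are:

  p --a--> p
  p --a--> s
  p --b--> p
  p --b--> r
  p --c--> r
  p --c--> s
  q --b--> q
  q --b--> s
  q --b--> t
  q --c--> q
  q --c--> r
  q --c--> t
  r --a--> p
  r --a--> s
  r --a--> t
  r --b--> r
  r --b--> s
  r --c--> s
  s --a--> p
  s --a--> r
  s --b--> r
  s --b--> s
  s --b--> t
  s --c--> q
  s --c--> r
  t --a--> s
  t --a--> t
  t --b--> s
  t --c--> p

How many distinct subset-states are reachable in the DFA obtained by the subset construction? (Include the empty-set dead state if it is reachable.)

12

Start state of the DFA: {p}.
{p} --a--> {p,s}  [new]
{p} --b--> {p,r}  [new]
{p} --c--> {r,s}  [new]
{p,s} --a--> {p,r,s}  [new]
{p,s} --b--> {p,r,s,t}  [new]
{p,s} --c--> {q,r,s}  [new]
{p,r} --a--> {p,s,t}  [new]
{p,r} --b--> {p,r,s}  [seen]
{p,r} --c--> {r,s}  [seen]
{r,s} --a--> {p,r,s,t}  [seen]
{r,s} --b--> {r,s,t}  [new]
{r,s} --c--> {q,r,s}  [seen]
{p,r,s} --a--> {p,r,s,t}  [seen]
{p,r,s} --b--> {p,r,s,t}  [seen]
{p,r,s} --c--> {q,r,s}  [seen]
{p,r,s,t} --a--> {p,r,s,t}  [seen]
{p,r,s,t} --b--> {p,r,s,t}  [seen]
{p,r,s,t} --c--> {p,q,r,s}  [new]
{q,r,s} --a--> {p,r,s,t}  [seen]
{q,r,s} --b--> {q,r,s,t}  [new]
{q,r,s} --c--> {q,r,s,t}  [seen]
{p,s,t} --a--> {p,r,s,t}  [seen]
{p,s,t} --b--> {p,r,s,t}  [seen]
{p,s,t} --c--> {p,q,r,s}  [seen]
{r,s,t} --a--> {p,r,s,t}  [seen]
{r,s,t} --b--> {r,s,t}  [seen]
{r,s,t} --c--> {p,q,r,s}  [seen]
{p,q,r,s} --a--> {p,r,s,t}  [seen]
{p,q,r,s} --b--> {p,q,r,s,t}  [new]
{p,q,r,s} --c--> {q,r,s,t}  [seen]
{q,r,s,t} --a--> {p,r,s,t}  [seen]
{q,r,s,t} --b--> {q,r,s,t}  [seen]
{q,r,s,t} --c--> {p,q,r,s,t}  [seen]
{p,q,r,s,t} --a--> {p,r,s,t}  [seen]
{p,q,r,s,t} --b--> {p,q,r,s,t}  [seen]
{p,q,r,s,t} --c--> {p,q,r,s,t}  [seen]
Reachable DFA states: {p}, {p,s}, {p,r}, {r,s}, {p,r,s}, {p,r,s,t}, {q,r,s}, {p,s,t}, {r,s,t}, {p,q,r,s}, {q,r,s,t}, {p,q,r,s,t}.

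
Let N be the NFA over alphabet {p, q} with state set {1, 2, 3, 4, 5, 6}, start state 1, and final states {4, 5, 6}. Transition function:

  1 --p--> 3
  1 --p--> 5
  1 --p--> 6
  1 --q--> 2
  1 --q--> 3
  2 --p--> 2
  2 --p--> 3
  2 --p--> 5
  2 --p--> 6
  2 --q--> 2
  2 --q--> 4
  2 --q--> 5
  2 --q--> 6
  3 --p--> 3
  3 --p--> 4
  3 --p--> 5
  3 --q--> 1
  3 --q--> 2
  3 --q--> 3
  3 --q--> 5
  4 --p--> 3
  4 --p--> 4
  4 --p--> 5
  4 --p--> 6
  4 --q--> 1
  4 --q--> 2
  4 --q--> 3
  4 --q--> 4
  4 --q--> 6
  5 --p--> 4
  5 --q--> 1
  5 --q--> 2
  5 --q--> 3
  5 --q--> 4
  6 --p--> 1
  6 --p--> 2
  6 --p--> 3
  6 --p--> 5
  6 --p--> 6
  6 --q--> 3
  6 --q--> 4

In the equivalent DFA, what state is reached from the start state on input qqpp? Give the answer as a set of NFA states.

Start: {1}.
δ(1,q) = {2, 3}.
Union: {2, 3}.
After q: {2, 3}.
δ(2,q) = {2, 4, 5, 6}; δ(3,q) = {1, 2, 3, 5}.
Union: {1, 2, 3, 4, 5, 6}.
After q: {1, 2, 3, 4, 5, 6}.
δ(1,p) = {3, 5, 6}; δ(2,p) = {2, 3, 5, 6}; δ(3,p) = {3, 4, 5}; δ(4,p) = {3, 4, 5, 6}; δ(5,p) = {4}; δ(6,p) = {1, 2, 3, 5, 6}.
Union: {1, 2, 3, 4, 5, 6}.
After p: {1, 2, 3, 4, 5, 6}.
δ(1,p) = {3, 5, 6}; δ(2,p) = {2, 3, 5, 6}; δ(3,p) = {3, 4, 5}; δ(4,p) = {3, 4, 5, 6}; δ(5,p) = {4}; δ(6,p) = {1, 2, 3, 5, 6}.
Union: {1, 2, 3, 4, 5, 6}.
After p: {1, 2, 3, 4, 5, 6}.

{1, 2, 3, 4, 5, 6}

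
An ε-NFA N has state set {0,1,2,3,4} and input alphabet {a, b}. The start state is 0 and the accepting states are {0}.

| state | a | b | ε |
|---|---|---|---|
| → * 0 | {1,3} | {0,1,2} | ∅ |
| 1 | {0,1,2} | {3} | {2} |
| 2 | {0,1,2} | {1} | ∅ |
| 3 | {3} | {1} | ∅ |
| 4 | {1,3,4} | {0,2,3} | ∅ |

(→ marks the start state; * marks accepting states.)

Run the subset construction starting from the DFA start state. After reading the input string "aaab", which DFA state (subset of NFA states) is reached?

Start: {0}.
δ(0,a) = {1,3}.
Union: {1,3}.
ε-closure gives {1,2,3}.
After a: {1,2,3}.
δ(1,a) = {0,1,2}; δ(2,a) = {0,1,2}; δ(3,a) = {3}.
Union: {0,1,2,3}.
After a: {0,1,2,3}.
δ(0,a) = {1,3}; δ(1,a) = {0,1,2}; δ(2,a) = {0,1,2}; δ(3,a) = {3}.
Union: {0,1,2,3}.
After a: {0,1,2,3}.
δ(0,b) = {0,1,2}; δ(1,b) = {3}; δ(2,b) = {1}; δ(3,b) = {1}.
Union: {0,1,2,3}.
After b: {0,1,2,3}.

{0,1,2,3}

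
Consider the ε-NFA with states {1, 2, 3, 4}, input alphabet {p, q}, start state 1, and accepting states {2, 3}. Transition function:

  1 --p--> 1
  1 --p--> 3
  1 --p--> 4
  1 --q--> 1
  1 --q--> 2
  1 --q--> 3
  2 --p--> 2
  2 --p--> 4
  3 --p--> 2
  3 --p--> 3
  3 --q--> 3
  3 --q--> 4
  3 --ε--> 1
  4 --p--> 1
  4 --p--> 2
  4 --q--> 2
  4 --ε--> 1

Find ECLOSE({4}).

{1, 4}

Begin with {4}.
4 →ε {1}; add 1.
ε-closure = {1, 4}.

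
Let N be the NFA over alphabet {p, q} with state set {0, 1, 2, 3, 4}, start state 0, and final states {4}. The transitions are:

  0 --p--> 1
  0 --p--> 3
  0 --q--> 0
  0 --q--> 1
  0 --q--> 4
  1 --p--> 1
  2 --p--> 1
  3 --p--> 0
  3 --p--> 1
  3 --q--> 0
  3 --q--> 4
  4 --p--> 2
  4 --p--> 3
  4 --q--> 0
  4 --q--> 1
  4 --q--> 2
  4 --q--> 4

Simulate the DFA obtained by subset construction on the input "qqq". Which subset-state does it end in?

{0, 1, 2, 4}

Start: {0}.
δ(0,q) = {0, 1, 4}.
Union: {0, 1, 4}.
After q: {0, 1, 4}.
δ(0,q) = {0, 1, 4}; δ(1,q) = ∅; δ(4,q) = {0, 1, 2, 4}.
Union: {0, 1, 2, 4}.
After q: {0, 1, 2, 4}.
δ(0,q) = {0, 1, 4}; δ(1,q) = ∅; δ(2,q) = ∅; δ(4,q) = {0, 1, 2, 4}.
Union: {0, 1, 2, 4}.
After q: {0, 1, 2, 4}.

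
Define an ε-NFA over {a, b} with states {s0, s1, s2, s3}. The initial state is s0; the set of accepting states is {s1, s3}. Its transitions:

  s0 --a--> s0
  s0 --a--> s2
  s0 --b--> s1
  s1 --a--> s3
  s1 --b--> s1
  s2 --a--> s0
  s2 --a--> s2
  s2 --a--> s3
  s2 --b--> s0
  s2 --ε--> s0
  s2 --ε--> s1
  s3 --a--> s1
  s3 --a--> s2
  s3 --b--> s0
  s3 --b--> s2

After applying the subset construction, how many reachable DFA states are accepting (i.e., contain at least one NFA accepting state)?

5

Start state of the DFA: {s0} (ε-closure of the NFA start).
{s0} --a--> {s0, s1, s2}  [new]
{s0} --b--> {s1}  [new]
{s0, s1, s2} --a--> {s0, s1, s2, s3}  [new]
{s0, s1, s2} --b--> {s0, s1}  [new]
{s1} --a--> {s3}  [new]
{s1} --b--> {s1}  [seen]
{s0, s1, s2, s3} --a--> {s0, s1, s2, s3}  [seen]
{s0, s1, s2, s3} --b--> {s0, s1, s2}  [seen]
{s0, s1} --a--> {s0, s1, s2, s3}  [seen]
{s0, s1} --b--> {s1}  [seen]
{s3} --a--> {s0, s1, s2}  [seen]
{s3} --b--> {s0, s1, s2}  [seen]
Reachable DFA states: {s0}, {s0, s1, s2}, {s1}, {s0, s1, s2, s3}, {s0, s1}, {s3}.
Accepting DFA states (contain an NFA accepting state): {s0, s1, s2}, {s1}, {s0, s1, s2, s3}, {s0, s1}, {s3}.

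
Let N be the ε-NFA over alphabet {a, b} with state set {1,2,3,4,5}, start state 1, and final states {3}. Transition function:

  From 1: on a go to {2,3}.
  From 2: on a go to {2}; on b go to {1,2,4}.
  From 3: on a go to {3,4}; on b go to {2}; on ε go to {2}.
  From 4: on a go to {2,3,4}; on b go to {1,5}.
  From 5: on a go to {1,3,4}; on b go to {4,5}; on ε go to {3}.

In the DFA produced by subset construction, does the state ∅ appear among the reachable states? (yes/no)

yes

Start state of the DFA: {1} (ε-closure of the NFA start).
{1} --a--> {2,3}  [new]
{1} --b--> ∅  [new]
{2,3} --a--> {2,3,4}  [new]
{2,3} --b--> {1,2,4}  [new]
∅ --a--> ∅  [seen]
∅ --b--> ∅  [seen]
{2,3,4} --a--> {2,3,4}  [seen]
{2,3,4} --b--> {1,2,3,4,5}  [new]
{1,2,4} --a--> {2,3,4}  [seen]
{1,2,4} --b--> {1,2,3,4,5}  [seen]
{1,2,3,4,5} --a--> {1,2,3,4}  [new]
{1,2,3,4,5} --b--> {1,2,3,4,5}  [seen]
{1,2,3,4} --a--> {2,3,4}  [seen]
{1,2,3,4} --b--> {1,2,3,4,5}  [seen]
Reachable DFA states: {1}, {2,3}, ∅, {2,3,4}, {1,2,4}, {1,2,3,4,5}, {1,2,3,4}.
∅ is among them.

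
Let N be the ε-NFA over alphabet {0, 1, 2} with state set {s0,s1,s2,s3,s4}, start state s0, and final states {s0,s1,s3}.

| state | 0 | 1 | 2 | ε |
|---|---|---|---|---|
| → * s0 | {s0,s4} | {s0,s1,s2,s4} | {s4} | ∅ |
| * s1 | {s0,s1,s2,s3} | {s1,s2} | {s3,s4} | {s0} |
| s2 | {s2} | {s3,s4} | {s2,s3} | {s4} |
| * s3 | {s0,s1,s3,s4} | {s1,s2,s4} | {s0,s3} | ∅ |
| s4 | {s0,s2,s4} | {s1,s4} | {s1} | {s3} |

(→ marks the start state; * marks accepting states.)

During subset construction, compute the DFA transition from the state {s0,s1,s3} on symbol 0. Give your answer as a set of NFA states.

{s0,s1,s2,s3,s4}

δ(s0,0) = {s0,s4}; δ(s1,0) = {s0,s1,s2,s3}; δ(s3,0) = {s0,s1,s3,s4}.
Union: {s0,s1,s2,s3,s4}.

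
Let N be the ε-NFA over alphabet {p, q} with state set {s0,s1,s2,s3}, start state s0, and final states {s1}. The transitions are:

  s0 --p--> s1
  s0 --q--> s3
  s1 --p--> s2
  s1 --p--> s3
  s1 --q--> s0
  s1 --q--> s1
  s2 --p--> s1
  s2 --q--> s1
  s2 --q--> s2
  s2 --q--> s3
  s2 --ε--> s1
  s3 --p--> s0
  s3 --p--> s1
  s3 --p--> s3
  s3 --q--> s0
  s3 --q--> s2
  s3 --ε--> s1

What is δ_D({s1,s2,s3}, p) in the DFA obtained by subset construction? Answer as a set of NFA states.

δ(s1,p) = {s2,s3}; δ(s2,p) = {s1}; δ(s3,p) = {s0,s1,s3}.
Union: {s0,s1,s2,s3}.

{s0,s1,s2,s3}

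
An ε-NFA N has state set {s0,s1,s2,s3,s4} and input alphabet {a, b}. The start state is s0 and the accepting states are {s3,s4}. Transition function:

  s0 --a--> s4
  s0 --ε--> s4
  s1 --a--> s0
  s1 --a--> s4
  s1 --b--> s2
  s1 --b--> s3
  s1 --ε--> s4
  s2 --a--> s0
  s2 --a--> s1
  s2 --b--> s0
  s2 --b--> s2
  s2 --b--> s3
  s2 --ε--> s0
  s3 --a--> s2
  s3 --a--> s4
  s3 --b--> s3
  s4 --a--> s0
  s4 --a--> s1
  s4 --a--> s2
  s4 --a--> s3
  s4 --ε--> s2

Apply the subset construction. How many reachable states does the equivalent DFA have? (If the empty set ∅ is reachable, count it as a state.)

Start state of the DFA: {s0,s2,s4} (ε-closure of the NFA start).
{s0,s2,s4} --a--> {s0,s1,s2,s3,s4}  [new]
{s0,s2,s4} --b--> {s0,s2,s3,s4}  [new]
{s0,s1,s2,s3,s4} --a--> {s0,s1,s2,s3,s4}  [seen]
{s0,s1,s2,s3,s4} --b--> {s0,s2,s3,s4}  [seen]
{s0,s2,s3,s4} --a--> {s0,s1,s2,s3,s4}  [seen]
{s0,s2,s3,s4} --b--> {s0,s2,s3,s4}  [seen]
Reachable DFA states: {s0,s2,s4}, {s0,s1,s2,s3,s4}, {s0,s2,s3,s4}.

3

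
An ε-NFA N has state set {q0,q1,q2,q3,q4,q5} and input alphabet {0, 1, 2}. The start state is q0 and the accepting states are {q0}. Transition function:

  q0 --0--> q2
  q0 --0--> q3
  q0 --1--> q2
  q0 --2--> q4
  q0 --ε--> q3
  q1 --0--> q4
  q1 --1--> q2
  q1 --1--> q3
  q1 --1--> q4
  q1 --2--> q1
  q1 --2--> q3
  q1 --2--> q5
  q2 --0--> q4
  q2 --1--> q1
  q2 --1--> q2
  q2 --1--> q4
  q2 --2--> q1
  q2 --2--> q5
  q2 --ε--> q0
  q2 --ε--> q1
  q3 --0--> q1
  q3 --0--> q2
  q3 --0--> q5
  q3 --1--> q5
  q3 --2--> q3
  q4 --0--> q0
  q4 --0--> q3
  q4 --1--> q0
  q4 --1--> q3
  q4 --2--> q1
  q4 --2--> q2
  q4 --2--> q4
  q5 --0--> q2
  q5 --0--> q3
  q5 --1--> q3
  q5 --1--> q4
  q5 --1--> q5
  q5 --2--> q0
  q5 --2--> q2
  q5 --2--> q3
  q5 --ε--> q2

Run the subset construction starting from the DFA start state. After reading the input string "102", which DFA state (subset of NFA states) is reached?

Start: {q0,q3}.
δ(q0,1) = {q2}; δ(q3,1) = {q5}.
Union: {q2,q5}.
ε-closure gives {q0,q1,q2,q3,q5}.
After 1: {q0,q1,q2,q3,q5}.
δ(q0,0) = {q2,q3}; δ(q1,0) = {q4}; δ(q2,0) = {q4}; δ(q3,0) = {q1,q2,q5}; δ(q5,0) = {q2,q3}.
Union: {q1,q2,q3,q4,q5}.
ε-closure gives {q0,q1,q2,q3,q4,q5}.
After 0: {q0,q1,q2,q3,q4,q5}.
δ(q0,2) = {q4}; δ(q1,2) = {q1,q3,q5}; δ(q2,2) = {q1,q5}; δ(q3,2) = {q3}; δ(q4,2) = {q1,q2,q4}; δ(q5,2) = {q0,q2,q3}.
Union: {q0,q1,q2,q3,q4,q5}.
After 2: {q0,q1,q2,q3,q4,q5}.

{q0,q1,q2,q3,q4,q5}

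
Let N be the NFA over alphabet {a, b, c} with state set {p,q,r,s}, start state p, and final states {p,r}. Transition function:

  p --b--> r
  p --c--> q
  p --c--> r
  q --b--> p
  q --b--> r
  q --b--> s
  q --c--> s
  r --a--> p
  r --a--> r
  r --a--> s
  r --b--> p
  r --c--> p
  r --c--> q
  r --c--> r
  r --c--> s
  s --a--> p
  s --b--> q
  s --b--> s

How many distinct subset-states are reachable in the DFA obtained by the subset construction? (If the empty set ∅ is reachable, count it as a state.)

Start state of the DFA: {p}.
{p} --a--> ∅  [new]
{p} --b--> {r}  [new]
{p} --c--> {q,r}  [new]
∅ --a--> ∅  [seen]
∅ --b--> ∅  [seen]
∅ --c--> ∅  [seen]
{r} --a--> {p,r,s}  [new]
{r} --b--> {p}  [seen]
{r} --c--> {p,q,r,s}  [new]
{q,r} --a--> {p,r,s}  [seen]
{q,r} --b--> {p,r,s}  [seen]
{q,r} --c--> {p,q,r,s}  [seen]
{p,r,s} --a--> {p,r,s}  [seen]
{p,r,s} --b--> {p,q,r,s}  [seen]
{p,r,s} --c--> {p,q,r,s}  [seen]
{p,q,r,s} --a--> {p,r,s}  [seen]
{p,q,r,s} --b--> {p,q,r,s}  [seen]
{p,q,r,s} --c--> {p,q,r,s}  [seen]
Reachable DFA states: {p}, ∅, {r}, {q,r}, {p,r,s}, {p,q,r,s}.

6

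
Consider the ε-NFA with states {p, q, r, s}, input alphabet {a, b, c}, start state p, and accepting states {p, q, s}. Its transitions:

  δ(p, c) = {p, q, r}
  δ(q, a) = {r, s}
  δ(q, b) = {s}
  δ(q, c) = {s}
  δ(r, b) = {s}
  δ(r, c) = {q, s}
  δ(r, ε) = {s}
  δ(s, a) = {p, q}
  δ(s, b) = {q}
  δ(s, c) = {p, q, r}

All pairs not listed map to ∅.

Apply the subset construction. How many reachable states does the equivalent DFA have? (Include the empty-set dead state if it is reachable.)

4

Start state of the DFA: {p} (ε-closure of the NFA start).
{p} --a--> ∅  [new]
{p} --b--> ∅  [seen]
{p} --c--> {p, q, r, s}  [new]
∅ --a--> ∅  [seen]
∅ --b--> ∅  [seen]
∅ --c--> ∅  [seen]
{p, q, r, s} --a--> {p, q, r, s}  [seen]
{p, q, r, s} --b--> {q, s}  [new]
{p, q, r, s} --c--> {p, q, r, s}  [seen]
{q, s} --a--> {p, q, r, s}  [seen]
{q, s} --b--> {q, s}  [seen]
{q, s} --c--> {p, q, r, s}  [seen]
Reachable DFA states: {p}, ∅, {p, q, r, s}, {q, s}.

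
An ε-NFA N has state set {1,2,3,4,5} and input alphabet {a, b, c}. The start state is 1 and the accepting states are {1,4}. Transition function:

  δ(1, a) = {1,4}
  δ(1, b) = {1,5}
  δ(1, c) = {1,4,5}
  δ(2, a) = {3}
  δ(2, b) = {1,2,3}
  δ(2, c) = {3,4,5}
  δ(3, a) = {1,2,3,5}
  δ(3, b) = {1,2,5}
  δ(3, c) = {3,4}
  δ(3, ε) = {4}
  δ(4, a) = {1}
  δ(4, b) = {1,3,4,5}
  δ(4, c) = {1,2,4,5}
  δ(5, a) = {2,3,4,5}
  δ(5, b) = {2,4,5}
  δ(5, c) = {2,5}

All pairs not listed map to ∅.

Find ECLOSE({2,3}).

Begin with {2,3}.
3 →ε {4}; add 4.
ε-closure = {2,3,4}.

{2,3,4}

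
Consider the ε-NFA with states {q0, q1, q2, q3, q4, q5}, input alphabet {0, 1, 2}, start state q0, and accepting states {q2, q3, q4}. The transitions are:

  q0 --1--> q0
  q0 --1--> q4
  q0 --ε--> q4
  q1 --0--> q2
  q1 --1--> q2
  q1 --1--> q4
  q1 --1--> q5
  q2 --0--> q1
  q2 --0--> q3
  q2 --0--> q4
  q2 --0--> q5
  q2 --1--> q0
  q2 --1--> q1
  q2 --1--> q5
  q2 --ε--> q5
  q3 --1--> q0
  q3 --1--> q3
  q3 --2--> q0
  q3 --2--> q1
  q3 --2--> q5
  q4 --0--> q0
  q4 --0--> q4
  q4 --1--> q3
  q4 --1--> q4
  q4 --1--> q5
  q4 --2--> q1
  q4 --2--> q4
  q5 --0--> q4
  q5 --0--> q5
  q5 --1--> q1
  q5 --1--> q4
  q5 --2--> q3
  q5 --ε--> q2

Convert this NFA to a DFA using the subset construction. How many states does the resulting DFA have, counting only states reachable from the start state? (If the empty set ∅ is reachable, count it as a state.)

Start state of the DFA: {q0, q4} (ε-closure of the NFA start).
{q0, q4} --0--> {q0, q4}  [seen]
{q0, q4} --1--> {q0, q2, q3, q4, q5}  [new]
{q0, q4} --2--> {q1, q4}  [new]
{q0, q2, q3, q4, q5} --0--> {q0, q1, q2, q3, q4, q5}  [new]
{q0, q2, q3, q4, q5} --1--> {q0, q1, q2, q3, q4, q5}  [seen]
{q0, q2, q3, q4, q5} --2--> {q0, q1, q2, q3, q4, q5}  [seen]
{q1, q4} --0--> {q0, q2, q4, q5}  [new]
{q1, q4} --1--> {q2, q3, q4, q5}  [new]
{q1, q4} --2--> {q1, q4}  [seen]
{q0, q1, q2, q3, q4, q5} --0--> {q0, q1, q2, q3, q4, q5}  [seen]
{q0, q1, q2, q3, q4, q5} --1--> {q0, q1, q2, q3, q4, q5}  [seen]
{q0, q1, q2, q3, q4, q5} --2--> {q0, q1, q2, q3, q4, q5}  [seen]
{q0, q2, q4, q5} --0--> {q0, q1, q2, q3, q4, q5}  [seen]
{q0, q2, q4, q5} --1--> {q0, q1, q2, q3, q4, q5}  [seen]
{q0, q2, q4, q5} --2--> {q1, q3, q4}  [new]
{q2, q3, q4, q5} --0--> {q0, q1, q2, q3, q4, q5}  [seen]
{q2, q3, q4, q5} --1--> {q0, q1, q2, q3, q4, q5}  [seen]
{q2, q3, q4, q5} --2--> {q0, q1, q2, q3, q4, q5}  [seen]
{q1, q3, q4} --0--> {q0, q2, q4, q5}  [seen]
{q1, q3, q4} --1--> {q0, q2, q3, q4, q5}  [seen]
{q1, q3, q4} --2--> {q0, q1, q2, q4, q5}  [new]
{q0, q1, q2, q4, q5} --0--> {q0, q1, q2, q3, q4, q5}  [seen]
{q0, q1, q2, q4, q5} --1--> {q0, q1, q2, q3, q4, q5}  [seen]
{q0, q1, q2, q4, q5} --2--> {q1, q3, q4}  [seen]
Reachable DFA states: {q0, q4}, {q0, q2, q3, q4, q5}, {q1, q4}, {q0, q1, q2, q3, q4, q5}, {q0, q2, q4, q5}, {q2, q3, q4, q5}, {q1, q3, q4}, {q0, q1, q2, q4, q5}.

8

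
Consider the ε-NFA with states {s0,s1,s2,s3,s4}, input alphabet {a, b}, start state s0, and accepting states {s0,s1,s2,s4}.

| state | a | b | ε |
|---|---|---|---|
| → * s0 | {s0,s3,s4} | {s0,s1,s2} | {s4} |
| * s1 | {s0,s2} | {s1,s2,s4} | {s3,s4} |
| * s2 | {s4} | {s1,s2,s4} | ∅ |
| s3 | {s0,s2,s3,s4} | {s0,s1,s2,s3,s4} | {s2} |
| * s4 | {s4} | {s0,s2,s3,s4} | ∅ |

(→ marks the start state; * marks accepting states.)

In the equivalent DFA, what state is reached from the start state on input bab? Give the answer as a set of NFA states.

{s0,s1,s2,s3,s4}

Start: {s0,s4}.
δ(s0,b) = {s0,s1,s2}; δ(s4,b) = {s0,s2,s3,s4}.
Union: {s0,s1,s2,s3,s4}.
After b: {s0,s1,s2,s3,s4}.
δ(s0,a) = {s0,s3,s4}; δ(s1,a) = {s0,s2}; δ(s2,a) = {s4}; δ(s3,a) = {s0,s2,s3,s4}; δ(s4,a) = {s4}.
Union: {s0,s2,s3,s4}.
After a: {s0,s2,s3,s4}.
δ(s0,b) = {s0,s1,s2}; δ(s2,b) = {s1,s2,s4}; δ(s3,b) = {s0,s1,s2,s3,s4}; δ(s4,b) = {s0,s2,s3,s4}.
Union: {s0,s1,s2,s3,s4}.
After b: {s0,s1,s2,s3,s4}.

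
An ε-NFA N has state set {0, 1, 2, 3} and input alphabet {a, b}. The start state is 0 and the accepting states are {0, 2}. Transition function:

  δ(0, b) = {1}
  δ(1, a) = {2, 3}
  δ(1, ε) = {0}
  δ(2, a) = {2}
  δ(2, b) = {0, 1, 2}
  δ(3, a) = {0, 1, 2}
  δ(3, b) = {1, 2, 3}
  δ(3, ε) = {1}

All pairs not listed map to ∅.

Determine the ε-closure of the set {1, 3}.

Begin with {1, 3}.
1 →ε {0}; add 0.
ε-closure = {0, 1, 3}.

{0, 1, 3}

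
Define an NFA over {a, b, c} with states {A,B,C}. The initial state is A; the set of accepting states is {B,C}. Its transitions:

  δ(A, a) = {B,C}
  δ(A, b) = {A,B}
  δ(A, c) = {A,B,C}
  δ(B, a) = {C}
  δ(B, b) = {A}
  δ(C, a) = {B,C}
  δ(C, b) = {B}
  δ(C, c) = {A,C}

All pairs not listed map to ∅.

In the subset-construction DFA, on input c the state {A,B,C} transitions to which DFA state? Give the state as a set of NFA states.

δ(A,c) = {A,B,C}; δ(B,c) = ∅; δ(C,c) = {A,C}.
Union: {A,B,C}.

{A,B,C}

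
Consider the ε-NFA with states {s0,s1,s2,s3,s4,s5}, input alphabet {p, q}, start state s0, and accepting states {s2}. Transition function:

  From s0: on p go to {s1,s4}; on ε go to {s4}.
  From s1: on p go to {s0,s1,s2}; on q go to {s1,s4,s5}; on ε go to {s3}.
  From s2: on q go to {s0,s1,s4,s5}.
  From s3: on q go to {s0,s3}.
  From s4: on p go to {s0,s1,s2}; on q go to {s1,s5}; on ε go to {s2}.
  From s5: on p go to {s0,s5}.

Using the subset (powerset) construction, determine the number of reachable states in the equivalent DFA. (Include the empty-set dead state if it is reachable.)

Start state of the DFA: {s0,s2,s4} (ε-closure of the NFA start).
{s0,s2,s4} --p--> {s0,s1,s2,s3,s4}  [new]
{s0,s2,s4} --q--> {s0,s1,s2,s3,s4,s5}  [new]
{s0,s1,s2,s3,s4} --p--> {s0,s1,s2,s3,s4}  [seen]
{s0,s1,s2,s3,s4} --q--> {s0,s1,s2,s3,s4,s5}  [seen]
{s0,s1,s2,s3,s4,s5} --p--> {s0,s1,s2,s3,s4,s5}  [seen]
{s0,s1,s2,s3,s4,s5} --q--> {s0,s1,s2,s3,s4,s5}  [seen]
Reachable DFA states: {s0,s2,s4}, {s0,s1,s2,s3,s4}, {s0,s1,s2,s3,s4,s5}.

3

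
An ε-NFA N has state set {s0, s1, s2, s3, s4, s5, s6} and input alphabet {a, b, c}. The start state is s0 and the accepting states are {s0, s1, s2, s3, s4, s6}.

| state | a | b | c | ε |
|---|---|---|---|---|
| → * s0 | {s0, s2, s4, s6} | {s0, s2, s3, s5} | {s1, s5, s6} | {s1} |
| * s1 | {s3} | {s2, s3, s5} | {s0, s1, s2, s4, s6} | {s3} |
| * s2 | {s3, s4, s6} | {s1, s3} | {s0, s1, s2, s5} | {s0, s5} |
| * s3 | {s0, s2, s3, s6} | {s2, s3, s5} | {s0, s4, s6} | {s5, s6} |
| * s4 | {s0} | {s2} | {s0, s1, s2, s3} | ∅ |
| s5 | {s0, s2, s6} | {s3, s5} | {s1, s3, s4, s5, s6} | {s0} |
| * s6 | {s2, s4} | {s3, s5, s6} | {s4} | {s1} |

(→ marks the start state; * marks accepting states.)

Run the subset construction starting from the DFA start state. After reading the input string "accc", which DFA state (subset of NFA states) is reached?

{s0, s1, s2, s3, s4, s5, s6}

Start: {s0, s1, s3, s5, s6}.
δ(s0,a) = {s0, s2, s4, s6}; δ(s1,a) = {s3}; δ(s3,a) = {s0, s2, s3, s6}; δ(s5,a) = {s0, s2, s6}; δ(s6,a) = {s2, s4}.
Union: {s0, s2, s3, s4, s6}.
ε-closure gives {s0, s1, s2, s3, s4, s5, s6}.
After a: {s0, s1, s2, s3, s4, s5, s6}.
δ(s0,c) = {s1, s5, s6}; δ(s1,c) = {s0, s1, s2, s4, s6}; δ(s2,c) = {s0, s1, s2, s5}; δ(s3,c) = {s0, s4, s6}; δ(s4,c) = {s0, s1, s2, s3}; δ(s5,c) = {s1, s3, s4, s5, s6}; δ(s6,c) = {s4}.
Union: {s0, s1, s2, s3, s4, s5, s6}.
After c: {s0, s1, s2, s3, s4, s5, s6}.
δ(s0,c) = {s1, s5, s6}; δ(s1,c) = {s0, s1, s2, s4, s6}; δ(s2,c) = {s0, s1, s2, s5}; δ(s3,c) = {s0, s4, s6}; δ(s4,c) = {s0, s1, s2, s3}; δ(s5,c) = {s1, s3, s4, s5, s6}; δ(s6,c) = {s4}.
Union: {s0, s1, s2, s3, s4, s5, s6}.
After c: {s0, s1, s2, s3, s4, s5, s6}.
δ(s0,c) = {s1, s5, s6}; δ(s1,c) = {s0, s1, s2, s4, s6}; δ(s2,c) = {s0, s1, s2, s5}; δ(s3,c) = {s0, s4, s6}; δ(s4,c) = {s0, s1, s2, s3}; δ(s5,c) = {s1, s3, s4, s5, s6}; δ(s6,c) = {s4}.
Union: {s0, s1, s2, s3, s4, s5, s6}.
After c: {s0, s1, s2, s3, s4, s5, s6}.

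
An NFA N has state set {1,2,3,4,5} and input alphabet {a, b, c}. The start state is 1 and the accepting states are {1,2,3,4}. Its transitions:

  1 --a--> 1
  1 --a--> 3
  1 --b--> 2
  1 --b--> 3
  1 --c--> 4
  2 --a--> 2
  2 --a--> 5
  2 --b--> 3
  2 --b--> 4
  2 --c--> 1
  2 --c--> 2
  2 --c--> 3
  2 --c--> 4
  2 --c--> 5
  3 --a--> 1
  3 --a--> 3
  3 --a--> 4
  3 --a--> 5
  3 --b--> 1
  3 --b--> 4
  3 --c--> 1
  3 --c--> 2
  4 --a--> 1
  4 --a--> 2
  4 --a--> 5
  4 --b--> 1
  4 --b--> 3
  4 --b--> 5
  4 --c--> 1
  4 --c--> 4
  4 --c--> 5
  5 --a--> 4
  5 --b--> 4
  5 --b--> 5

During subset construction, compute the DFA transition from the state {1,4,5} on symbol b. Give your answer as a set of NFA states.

δ(1,b) = {2,3}; δ(4,b) = {1,3,5}; δ(5,b) = {4,5}.
Union: {1,2,3,4,5}.

{1,2,3,4,5}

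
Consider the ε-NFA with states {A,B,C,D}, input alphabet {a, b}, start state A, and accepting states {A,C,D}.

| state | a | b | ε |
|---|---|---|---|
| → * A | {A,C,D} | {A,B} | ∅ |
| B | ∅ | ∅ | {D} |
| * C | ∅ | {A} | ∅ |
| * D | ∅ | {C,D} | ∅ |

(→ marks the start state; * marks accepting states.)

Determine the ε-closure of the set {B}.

Begin with {B}.
B →ε {D}; add D.
ε-closure = {B,D}.

{B,D}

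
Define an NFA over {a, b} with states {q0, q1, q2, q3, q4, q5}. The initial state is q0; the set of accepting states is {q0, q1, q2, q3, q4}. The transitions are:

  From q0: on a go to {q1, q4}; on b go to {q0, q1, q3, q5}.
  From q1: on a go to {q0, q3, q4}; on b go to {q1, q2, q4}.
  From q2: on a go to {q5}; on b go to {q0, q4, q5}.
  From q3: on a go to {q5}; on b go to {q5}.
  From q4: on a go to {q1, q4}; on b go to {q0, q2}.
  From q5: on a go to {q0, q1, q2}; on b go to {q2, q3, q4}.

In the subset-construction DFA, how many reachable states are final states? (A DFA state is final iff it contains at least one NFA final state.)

7

Start state of the DFA: {q0}.
{q0} --a--> {q1, q4}  [new]
{q0} --b--> {q0, q1, q3, q5}  [new]
{q1, q4} --a--> {q0, q1, q3, q4}  [new]
{q1, q4} --b--> {q0, q1, q2, q4}  [new]
{q0, q1, q3, q5} --a--> {q0, q1, q2, q3, q4, q5}  [new]
{q0, q1, q3, q5} --b--> {q0, q1, q2, q3, q4, q5}  [seen]
{q0, q1, q3, q4} --a--> {q0, q1, q3, q4, q5}  [new]
{q0, q1, q3, q4} --b--> {q0, q1, q2, q3, q4, q5}  [seen]
{q0, q1, q2, q4} --a--> {q0, q1, q3, q4, q5}  [seen]
{q0, q1, q2, q4} --b--> {q0, q1, q2, q3, q4, q5}  [seen]
{q0, q1, q2, q3, q4, q5} --a--> {q0, q1, q2, q3, q4, q5}  [seen]
{q0, q1, q2, q3, q4, q5} --b--> {q0, q1, q2, q3, q4, q5}  [seen]
{q0, q1, q3, q4, q5} --a--> {q0, q1, q2, q3, q4, q5}  [seen]
{q0, q1, q3, q4, q5} --b--> {q0, q1, q2, q3, q4, q5}  [seen]
Reachable DFA states: {q0}, {q1, q4}, {q0, q1, q3, q5}, {q0, q1, q3, q4}, {q0, q1, q2, q4}, {q0, q1, q2, q3, q4, q5}, {q0, q1, q3, q4, q5}.
Accepting DFA states (contain an NFA accepting state): {q0}, {q1, q4}, {q0, q1, q3, q5}, {q0, q1, q3, q4}, {q0, q1, q2, q4}, {q0, q1, q2, q3, q4, q5}, {q0, q1, q3, q4, q5}.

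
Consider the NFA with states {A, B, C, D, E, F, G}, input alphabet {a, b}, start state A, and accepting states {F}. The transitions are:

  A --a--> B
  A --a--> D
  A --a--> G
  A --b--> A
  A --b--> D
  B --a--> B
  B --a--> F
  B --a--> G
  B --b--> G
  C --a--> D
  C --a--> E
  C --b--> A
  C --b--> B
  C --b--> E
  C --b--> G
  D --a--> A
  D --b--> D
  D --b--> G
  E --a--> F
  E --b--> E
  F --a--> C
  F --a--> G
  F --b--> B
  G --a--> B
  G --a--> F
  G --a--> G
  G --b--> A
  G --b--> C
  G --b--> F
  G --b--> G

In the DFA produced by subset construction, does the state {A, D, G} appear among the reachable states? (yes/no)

yes

Start state of the DFA: {A}.
{A} --a--> {B, D, G}  [new]
{A} --b--> {A, D}  [new]
{B, D, G} --a--> {A, B, F, G}  [new]
{B, D, G} --b--> {A, C, D, F, G}  [new]
{A, D} --a--> {A, B, D, G}  [new]
{A, D} --b--> {A, D, G}  [new]
{A, B, F, G} --a--> {B, C, D, F, G}  [new]
{A, B, F, G} --b--> {A, B, C, D, F, G}  [new]
{A, C, D, F, G} --a--> {A, B, C, D, E, F, G}  [new]
{A, C, D, F, G} --b--> {A, B, C, D, E, F, G}  [seen]
{A, B, D, G} --a--> {A, B, D, F, G}  [new]
{A, B, D, G} --b--> {A, C, D, F, G}  [seen]
{A, D, G} --a--> {A, B, D, F, G}  [seen]
{A, D, G} --b--> {A, C, D, F, G}  [seen]
{B, C, D, F, G} --a--> {A, B, C, D, E, F, G}  [seen]
{B, C, D, F, G} --b--> {A, B, C, D, E, F, G}  [seen]
{A, B, C, D, F, G} --a--> {A, B, C, D, E, F, G}  [seen]
{A, B, C, D, F, G} --b--> {A, B, C, D, E, F, G}  [seen]
{A, B, C, D, E, F, G} --a--> {A, B, C, D, E, F, G}  [seen]
{A, B, C, D, E, F, G} --b--> {A, B, C, D, E, F, G}  [seen]
{A, B, D, F, G} --a--> {A, B, C, D, F, G}  [seen]
{A, B, D, F, G} --b--> {A, B, C, D, F, G}  [seen]
Reachable DFA states: {A}, {B, D, G}, {A, D}, {A, B, F, G}, {A, C, D, F, G}, {A, B, D, G}, {A, D, G}, {B, C, D, F, G}, {A, B, C, D, F, G}, {A, B, C, D, E, F, G}, {A, B, D, F, G}.
{A, D, G} is among them.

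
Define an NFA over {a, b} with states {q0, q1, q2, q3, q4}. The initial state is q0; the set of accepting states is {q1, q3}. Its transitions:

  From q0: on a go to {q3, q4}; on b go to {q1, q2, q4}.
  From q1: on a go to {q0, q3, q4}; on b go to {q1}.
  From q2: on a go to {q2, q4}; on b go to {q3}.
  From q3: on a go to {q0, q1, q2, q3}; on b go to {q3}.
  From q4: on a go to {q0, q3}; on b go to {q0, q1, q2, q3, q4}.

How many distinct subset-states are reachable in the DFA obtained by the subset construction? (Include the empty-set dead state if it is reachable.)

Start state of the DFA: {q0}.
{q0} --a--> {q3, q4}  [new]
{q0} --b--> {q1, q2, q4}  [new]
{q3, q4} --a--> {q0, q1, q2, q3}  [new]
{q3, q4} --b--> {q0, q1, q2, q3, q4}  [new]
{q1, q2, q4} --a--> {q0, q2, q3, q4}  [new]
{q1, q2, q4} --b--> {q0, q1, q2, q3, q4}  [seen]
{q0, q1, q2, q3} --a--> {q0, q1, q2, q3, q4}  [seen]
{q0, q1, q2, q3} --b--> {q1, q2, q3, q4}  [new]
{q0, q1, q2, q3, q4} --a--> {q0, q1, q2, q3, q4}  [seen]
{q0, q1, q2, q3, q4} --b--> {q0, q1, q2, q3, q4}  [seen]
{q0, q2, q3, q4} --a--> {q0, q1, q2, q3, q4}  [seen]
{q0, q2, q3, q4} --b--> {q0, q1, q2, q3, q4}  [seen]
{q1, q2, q3, q4} --a--> {q0, q1, q2, q3, q4}  [seen]
{q1, q2, q3, q4} --b--> {q0, q1, q2, q3, q4}  [seen]
Reachable DFA states: {q0}, {q3, q4}, {q1, q2, q4}, {q0, q1, q2, q3}, {q0, q1, q2, q3, q4}, {q0, q2, q3, q4}, {q1, q2, q3, q4}.

7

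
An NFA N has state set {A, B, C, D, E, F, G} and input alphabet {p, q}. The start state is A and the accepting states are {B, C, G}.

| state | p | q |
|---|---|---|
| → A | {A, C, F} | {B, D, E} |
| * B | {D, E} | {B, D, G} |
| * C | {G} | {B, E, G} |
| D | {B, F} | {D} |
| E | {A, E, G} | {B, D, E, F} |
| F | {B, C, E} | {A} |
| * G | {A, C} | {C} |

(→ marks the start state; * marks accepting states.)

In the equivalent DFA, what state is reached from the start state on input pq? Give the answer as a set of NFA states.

Start: {A}.
δ(A,p) = {A, C, F}.
Union: {A, C, F}.
After p: {A, C, F}.
δ(A,q) = {B, D, E}; δ(C,q) = {B, E, G}; δ(F,q) = {A}.
Union: {A, B, D, E, G}.
After q: {A, B, D, E, G}.

{A, B, D, E, G}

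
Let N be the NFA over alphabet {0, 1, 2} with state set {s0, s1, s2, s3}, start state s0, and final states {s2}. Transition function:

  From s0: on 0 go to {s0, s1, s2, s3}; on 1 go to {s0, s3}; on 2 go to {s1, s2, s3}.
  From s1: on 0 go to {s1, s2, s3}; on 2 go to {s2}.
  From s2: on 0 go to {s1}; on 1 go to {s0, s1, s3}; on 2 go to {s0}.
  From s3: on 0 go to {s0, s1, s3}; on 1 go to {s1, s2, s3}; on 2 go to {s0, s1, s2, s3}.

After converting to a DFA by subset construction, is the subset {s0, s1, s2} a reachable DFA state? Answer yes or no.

no

Start state of the DFA: {s0}.
{s0} --0--> {s0, s1, s2, s3}  [new]
{s0} --1--> {s0, s3}  [new]
{s0} --2--> {s1, s2, s3}  [new]
{s0, s1, s2, s3} --0--> {s0, s1, s2, s3}  [seen]
{s0, s1, s2, s3} --1--> {s0, s1, s2, s3}  [seen]
{s0, s1, s2, s3} --2--> {s0, s1, s2, s3}  [seen]
{s0, s3} --0--> {s0, s1, s2, s3}  [seen]
{s0, s3} --1--> {s0, s1, s2, s3}  [seen]
{s0, s3} --2--> {s0, s1, s2, s3}  [seen]
{s1, s2, s3} --0--> {s0, s1, s2, s3}  [seen]
{s1, s2, s3} --1--> {s0, s1, s2, s3}  [seen]
{s1, s2, s3} --2--> {s0, s1, s2, s3}  [seen]
Reachable DFA states: {s0}, {s0, s1, s2, s3}, {s0, s3}, {s1, s2, s3}.
{s0, s1, s2} is not among them.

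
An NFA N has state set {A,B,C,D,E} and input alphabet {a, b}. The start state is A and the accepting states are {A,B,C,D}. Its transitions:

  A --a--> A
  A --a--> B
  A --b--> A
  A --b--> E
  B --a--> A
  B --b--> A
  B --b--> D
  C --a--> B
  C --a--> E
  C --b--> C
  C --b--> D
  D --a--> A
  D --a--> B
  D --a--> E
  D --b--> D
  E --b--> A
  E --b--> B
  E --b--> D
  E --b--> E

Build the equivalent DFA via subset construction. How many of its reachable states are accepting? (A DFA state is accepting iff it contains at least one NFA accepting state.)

Start state of the DFA: {A}.
{A} --a--> {A,B}  [new]
{A} --b--> {A,E}  [new]
{A,B} --a--> {A,B}  [seen]
{A,B} --b--> {A,D,E}  [new]
{A,E} --a--> {A,B}  [seen]
{A,E} --b--> {A,B,D,E}  [new]
{A,D,E} --a--> {A,B,E}  [new]
{A,D,E} --b--> {A,B,D,E}  [seen]
{A,B,D,E} --a--> {A,B,E}  [seen]
{A,B,D,E} --b--> {A,B,D,E}  [seen]
{A,B,E} --a--> {A,B}  [seen]
{A,B,E} --b--> {A,B,D,E}  [seen]
Reachable DFA states: {A}, {A,B}, {A,E}, {A,D,E}, {A,B,D,E}, {A,B,E}.
Accepting DFA states (contain an NFA accepting state): {A}, {A,B}, {A,E}, {A,D,E}, {A,B,D,E}, {A,B,E}.

6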